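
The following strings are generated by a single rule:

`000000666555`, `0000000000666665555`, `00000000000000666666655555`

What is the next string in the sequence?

000000000000000000666666666555555

Term n consists of 4n-2 0's, followed by 2n-1 6's, followed by n+1 5's, where the shown terms are n = 2, 3, 4.
At n = 5 the blocks have lengths 18, 9, 6.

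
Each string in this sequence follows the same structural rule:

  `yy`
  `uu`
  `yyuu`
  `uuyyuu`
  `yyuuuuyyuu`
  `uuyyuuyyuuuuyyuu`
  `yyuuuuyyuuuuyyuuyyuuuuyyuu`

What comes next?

Each term (from the third on) is the two preceding terms concatenated in order: term 3 = yy·uu = yyuu.
So term 8 is uuyyuuyyuuuuyyuu·yyuuuuyyuuuuyyuuyyuuuuyyuu.

uuyyuuyyuuuuyyuuyyuuuuyyuuuuyyuuyyuuuuyyuu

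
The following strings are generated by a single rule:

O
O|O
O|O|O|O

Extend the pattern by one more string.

O|O|O|O|O|O|O|O

Every step duplicates the string with '|' between the halves.
So the next term is two copies of O|O|O|O with '|' between the halves.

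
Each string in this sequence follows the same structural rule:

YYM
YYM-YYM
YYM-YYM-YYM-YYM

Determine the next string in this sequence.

Every step duplicates the string with '-' between the halves.
One more doubling of YYM-YYM-YYM-YYM gives the answer.

YYM-YYM-YYM-YYM-YYM-YYM-YYM-YYM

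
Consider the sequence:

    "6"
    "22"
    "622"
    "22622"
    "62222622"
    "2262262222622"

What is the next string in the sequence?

622226222262262222622

This is a Fibonacci-style word recurrence s(k) = s(k−2)·s(k−1): e.g. 6·22 = 622.
Continuing: 62222622 · 2262262222622 gives term 7.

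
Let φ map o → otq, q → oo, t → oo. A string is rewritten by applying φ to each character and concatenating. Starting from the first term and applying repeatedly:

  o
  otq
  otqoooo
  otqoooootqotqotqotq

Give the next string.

φ(otqoooootqotqotqotq) expands symbol-by-symbol to otq oo oo otq otq otq otq otq oo oo otq oo oo otq oo oo otq oo oo; joining the 19 pieces gives the next term.

otqoooootqotqotqotqotqoooootqoooootqoooootqoooo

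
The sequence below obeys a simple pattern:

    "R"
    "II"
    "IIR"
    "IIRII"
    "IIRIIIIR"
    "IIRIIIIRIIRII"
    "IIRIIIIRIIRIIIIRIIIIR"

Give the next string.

IIRIIIIRIIRIIIIRIIIIRIIRIIIIRIIRII

Each term (from the third on) is the previous term followed by the one before it: term 3 = II·R = IIR.
Continuing: IIRIIIIRIIRIIIIRIIIIR · IIRIIIIRIIRII gives term 8.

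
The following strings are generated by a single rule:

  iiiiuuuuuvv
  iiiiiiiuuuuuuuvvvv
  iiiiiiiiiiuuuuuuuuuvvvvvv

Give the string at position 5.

iiiiiiiiiiiiiiiiuuuuuuuuuuuuuvvvvvvvvvv

Each string has the form i^{3n+1} u^{2n+3} v^{2n} (n = 1, 2, …).
For term 5, n = 5, so the run lengths are 16, 13, 10.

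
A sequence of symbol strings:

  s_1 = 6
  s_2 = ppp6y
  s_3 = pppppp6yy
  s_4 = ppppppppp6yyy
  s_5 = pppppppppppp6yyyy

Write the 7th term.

s(k+1) = ppp·s(k)·y, so each term gains ppp as a prefix and y as a suffix.
From pppppppppppp6yyyy, 2 further steps: pppppppppppp6yyyy → ppppppppppppppp6yyyyy → (answer).

pppppppppppppppppp6yyyyyy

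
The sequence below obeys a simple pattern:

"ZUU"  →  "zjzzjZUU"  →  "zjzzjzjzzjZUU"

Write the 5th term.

Each term is the previous one with zjzzj prepended.
From zjzzjzjzzjZUU, 2 further steps: zjzzjzjzzjZUU → zjzzjzjzzjzjzzjZUU → (answer).

zjzzjzjzzjzjzzjzjzzjZUU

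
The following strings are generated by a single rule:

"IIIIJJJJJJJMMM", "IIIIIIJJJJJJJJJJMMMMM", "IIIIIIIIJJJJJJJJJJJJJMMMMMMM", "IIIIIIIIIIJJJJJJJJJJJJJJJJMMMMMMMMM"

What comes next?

Each string has the form I^{2n} J^{3n+1} M^{2n-1}, where the shown terms are n = 2, 3, 4, 5.
At n = 6 the blocks have lengths 12, 19, 11.

IIIIIIIIIIIIJJJJJJJJJJJJJJJJJJJMMMMMMMMMMM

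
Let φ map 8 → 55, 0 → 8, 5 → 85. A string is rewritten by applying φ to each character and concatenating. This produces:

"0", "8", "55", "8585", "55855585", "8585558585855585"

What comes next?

55855585858555855585558585855585

φ(8585558585855585) expands symbol-by-symbol to 55 85 55 85 85 85 55 85 55 85 55 85 85 85 55 85; joining the 16 pieces gives the next term.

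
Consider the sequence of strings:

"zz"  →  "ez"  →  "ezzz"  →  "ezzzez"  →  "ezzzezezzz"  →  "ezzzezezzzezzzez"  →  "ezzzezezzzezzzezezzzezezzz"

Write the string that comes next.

Each term (from the third on) is the previous term followed by the one before it: term 3 = ez·zz = ezzz.
The next term joins ezzzezezzzezzzezezzzezezzz and ezzzezezzzezzzez.

ezzzezezzzezzzezezzzezezzzezzzezezzzezzzez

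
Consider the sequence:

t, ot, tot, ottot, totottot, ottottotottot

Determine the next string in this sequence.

totottotottottotottot

From term 3 onward, concatenate the second-to-last term with the last: t·ot = tot, ot·tot = ottot, …
Continuing: totottot · ottottotottot gives term 7.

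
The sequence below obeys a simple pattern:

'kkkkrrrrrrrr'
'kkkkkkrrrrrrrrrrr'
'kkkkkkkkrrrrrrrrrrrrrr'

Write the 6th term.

Each string has the form k^{2n} r^{3n+2}, where the shown terms are n = 2, 3, 4.
At n = 7 the blocks have lengths 14, 23.

kkkkkkkkkkkkkkrrrrrrrrrrrrrrrrrrrrrrr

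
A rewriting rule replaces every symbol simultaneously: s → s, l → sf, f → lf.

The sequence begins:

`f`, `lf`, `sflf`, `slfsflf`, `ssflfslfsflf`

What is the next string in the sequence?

Rewriting each symbol of ssflfslfsflf: s→s, s→s, f→lf, l→sf, f→lf, s→s, l→sf, f→lf, s→s, f→lf, l→sf, f→lf, which concatenates to s s lf sf lf s sf lf s lf sf lf.

sslfsflfssflfslfsflf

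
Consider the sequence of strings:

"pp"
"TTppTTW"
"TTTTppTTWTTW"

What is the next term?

s(k+1) = TT·s(k)·TTW, so each term gains TT as a prefix and TTW as a suffix.
Applying this once more to TTTTppTTWTTW:

TTTTTTppTTWTTWTTW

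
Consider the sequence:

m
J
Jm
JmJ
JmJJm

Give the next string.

JmJJmJmJ

This is a Fibonacci-style word recurrence s(k) = s(k−1)·s(k−2): e.g. J·m = Jm.
The next term joins JmJJm and JmJ.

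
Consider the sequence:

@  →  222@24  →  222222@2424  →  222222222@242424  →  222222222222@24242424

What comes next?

222222222222222@2424242424

Every step adds 222 to the front and 24 to the end of the previous string.
One more step from 222222222222@24242424 gives the answer.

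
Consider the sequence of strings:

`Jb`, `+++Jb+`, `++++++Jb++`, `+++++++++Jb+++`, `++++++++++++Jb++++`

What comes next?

Each term wraps the previous one in +++ on the left and + on the right.
One more step from ++++++++++++Jb++++ gives the answer.

+++++++++++++++Jb+++++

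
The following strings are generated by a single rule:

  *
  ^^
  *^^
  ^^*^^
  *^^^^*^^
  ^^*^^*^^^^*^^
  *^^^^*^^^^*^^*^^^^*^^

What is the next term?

This is a Fibonacci-style word recurrence s(k) = s(k−2)·s(k−1): e.g. *·^^ = *^^.
The next term joins ^^*^^*^^^^*^^ and *^^^^*^^^^*^^*^^^^*^^.

^^*^^*^^^^*^^*^^^^*^^^^*^^*^^^^*^^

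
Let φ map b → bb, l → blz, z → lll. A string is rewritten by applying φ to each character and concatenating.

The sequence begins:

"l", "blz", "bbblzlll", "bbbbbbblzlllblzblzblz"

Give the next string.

Rewriting the 21 symbols of bbbbbbblzlllblzblzblz one by one yields bb bb bb bb bb bb bb blz lll blz blz blz bb blz lll bb blz lll bb blz lll; concatenated:

bbbbbbbbbbbbbbblzlllblzblzblzbbblzlllbbblzlllbbblzlll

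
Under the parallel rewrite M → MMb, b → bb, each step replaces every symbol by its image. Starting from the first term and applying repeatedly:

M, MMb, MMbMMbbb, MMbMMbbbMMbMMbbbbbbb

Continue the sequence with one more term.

Applying the rule to each of the 20 symbols of MMbMMbbbMMbMMbbbbbbb gives the pieces MMb MMb bb MMb MMb bb bb bb MMb MMb bb MMb MMb bb bb bb bb bb bb bb, which concatenate to the answer.

MMbMMbbbMMbMMbbbbbbbMMbMMbbbMMbMMbbbbbbbbbbbbbbb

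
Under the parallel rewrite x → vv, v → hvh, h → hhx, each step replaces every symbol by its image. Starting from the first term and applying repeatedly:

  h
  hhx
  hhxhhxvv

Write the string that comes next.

hhxhhxvvhhxhhxvvhvhhvh

Rewriting each symbol of hhxhhxvv: h→hhx, h→hhx, x→vv, h→hhx, h→hhx, x→vv, v→hvh, v→hvh, which concatenates to hhx hhx vv hhx hhx vv hvh hvh.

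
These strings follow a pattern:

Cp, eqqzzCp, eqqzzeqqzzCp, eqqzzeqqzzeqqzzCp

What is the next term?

The strings grow by a fixed prefix eqqzz each time.
Applying this once more to eqqzzeqqzzeqqzzCp:

eqqzzeqqzzeqqzzeqqzzCp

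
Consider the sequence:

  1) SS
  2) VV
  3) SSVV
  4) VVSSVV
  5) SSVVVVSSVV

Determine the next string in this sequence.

VVSSVVSSVVVVSSVV

This is a Fibonacci-style word recurrence s(k) = s(k−2)·s(k−1): e.g. SS·VV = SSVV.
The next term joins VVSSVV and SSVVVVSSVV.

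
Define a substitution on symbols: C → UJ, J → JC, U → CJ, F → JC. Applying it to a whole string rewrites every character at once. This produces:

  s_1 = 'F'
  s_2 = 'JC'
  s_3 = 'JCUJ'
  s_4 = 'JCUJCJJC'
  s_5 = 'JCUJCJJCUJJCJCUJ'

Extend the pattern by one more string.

Replace each of the 16 characters of JCUJCJJCUJJCJCUJ in place — JC UJ CJ JC UJ JC JC UJ CJ JC JC UJ JC UJ CJ JC — and concatenate.

JCUJCJJCUJJCJCUJCJJCJCUJJCUJCJJC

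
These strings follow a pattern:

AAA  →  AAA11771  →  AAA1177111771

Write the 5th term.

Each term is the previous one with 11771 appended.
From AAA1177111771, 2 further steps: AAA1177111771 → AAA117711177111771 → (answer).

AAA11771117711177111771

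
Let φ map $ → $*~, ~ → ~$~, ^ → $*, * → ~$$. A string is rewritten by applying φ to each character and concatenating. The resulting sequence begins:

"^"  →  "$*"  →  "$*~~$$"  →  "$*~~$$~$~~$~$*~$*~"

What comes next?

φ($*~~$$~$~~$~$*~$*~) expands symbol-by-symbol to $*~ ~$$ ~$~ ~$~ $*~ $*~ ~$~ $*~ ~$~ ~$~ $*~ ~$~ $*~ ~$$ ~$~ $*~ ~$$ ~$~; joining the 18 pieces gives the next term.

$*~~$$~$~~$~$*~$*~~$~$*~~$~~$~$*~~$~$*~~$$~$~$*~~$$~$~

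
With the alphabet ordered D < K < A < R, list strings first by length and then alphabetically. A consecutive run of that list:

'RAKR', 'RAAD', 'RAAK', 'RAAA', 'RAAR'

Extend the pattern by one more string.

The successor of RAAR increments the rightmost position that isn't already R and resets every position after it to D.

RARD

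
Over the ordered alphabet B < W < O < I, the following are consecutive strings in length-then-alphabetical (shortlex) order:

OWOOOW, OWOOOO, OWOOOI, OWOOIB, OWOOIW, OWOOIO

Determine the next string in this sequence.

The successor of OWOOIO increments the rightmost position that isn't already I and resets every position after it to B.

OWOOII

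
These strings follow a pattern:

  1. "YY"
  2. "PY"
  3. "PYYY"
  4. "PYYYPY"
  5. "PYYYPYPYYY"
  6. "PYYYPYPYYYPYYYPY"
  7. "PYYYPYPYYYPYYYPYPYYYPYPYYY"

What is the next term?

Each term (from the third on) is the previous term followed by the one before it: term 3 = PY·YY = PYYY.
Continuing: PYYYPYPYYYPYYYPYPYYYPYPYYY · PYYYPYPYYYPYYYPY gives term 8.

PYYYPYPYYYPYYYPYPYYYPYPYYYPYYYPYPYYYPYYYPY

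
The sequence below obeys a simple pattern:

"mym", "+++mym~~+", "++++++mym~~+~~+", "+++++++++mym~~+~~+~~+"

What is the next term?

Each term wraps the previous one in +++ on the left and ~~+ on the right.
Applying this once more to +++++++++mym~~+~~+~~+:

++++++++++++mym~~+~~+~~+~~+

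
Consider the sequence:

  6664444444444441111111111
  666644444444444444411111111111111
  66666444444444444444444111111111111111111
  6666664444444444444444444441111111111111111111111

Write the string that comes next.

666666644444444444444444444444411111111111111111111111111

Reading off run lengths: 6 runs 3, 4, 5, 6; 4 runs 12, 15, 18, 21; 1 runs 10, 14, 18, 22 — each is linear in n, where the shown terms are n = 3, 4, 5, 6.
For the next term, n = 7, so the run lengths are 7, 24, 26.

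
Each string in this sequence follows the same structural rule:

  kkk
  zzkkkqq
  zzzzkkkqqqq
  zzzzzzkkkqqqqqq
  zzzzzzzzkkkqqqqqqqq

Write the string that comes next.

s(k+1) = zz·s(k)·qq, so each term gains zz as a prefix and qq as a suffix.
Applying this once more to zzzzzzzzkkkqqqqqqqq:

zzzzzzzzzzkkkqqqqqqqqqq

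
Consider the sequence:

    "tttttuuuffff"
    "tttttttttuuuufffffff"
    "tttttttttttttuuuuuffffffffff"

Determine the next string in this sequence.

tttttttttttttttttuuuuuufffffffffffff

Reading off run lengths: t runs 5, 9, 13; u runs 3, 4, 5; f runs 4, 7, 10 — each is linear in n (n = 1, 2, …).
Setting n = 4 gives 17, 6, 13 characters in each block.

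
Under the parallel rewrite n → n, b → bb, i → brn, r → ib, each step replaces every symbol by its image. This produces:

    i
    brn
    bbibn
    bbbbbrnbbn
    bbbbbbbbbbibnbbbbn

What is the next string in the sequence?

Rewriting the 18 symbols of bbbbbbbbbbibnbbbbn one by one yields bb bb bb bb bb bb bb bb bb bb brn bb n bb bb bb bb n; concatenated:

bbbbbbbbbbbbbbbbbbbbbrnbbnbbbbbbbbn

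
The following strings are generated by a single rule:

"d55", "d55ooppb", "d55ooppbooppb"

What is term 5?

Every step adds ooppb to the end: s(k+1) = s(k)·ooppb.
From d55ooppbooppb, 2 further steps: d55ooppbooppb → d55ooppbooppbooppb → (answer).

d55ooppbooppbooppbooppb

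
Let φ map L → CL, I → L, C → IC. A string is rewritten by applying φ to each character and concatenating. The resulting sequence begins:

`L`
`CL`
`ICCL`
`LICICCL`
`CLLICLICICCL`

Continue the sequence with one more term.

Expanding CLLICLICICCL: C→IC, L→CL, L→CL, I→L, C→IC, L→CL, I→L, C→IC, I→L, C→IC, C→IC, L→CL. Concatenated: IC CL CL L IC CL L IC L IC IC CL.

ICCLCLLICCLLICLICICCL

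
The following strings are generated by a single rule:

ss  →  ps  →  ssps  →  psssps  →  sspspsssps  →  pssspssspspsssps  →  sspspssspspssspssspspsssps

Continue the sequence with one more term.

Each term (from the third on) is the two preceding terms concatenated in order: term 3 = ss·ps = ssps.
So term 8 is pssspssspspsssps·sspspssspspssspssspspsssps.

pssspssspspssspssspspssspspssspssspspsssps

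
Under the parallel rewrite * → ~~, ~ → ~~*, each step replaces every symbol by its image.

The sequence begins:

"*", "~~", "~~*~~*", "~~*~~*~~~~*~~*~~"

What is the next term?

~~*~~*~~~~*~~*~~~~*~~*~~*~~*~~~~*~~*~~~~*~~*

Applying the rule to each of the 16 symbols of ~~*~~*~~~~*~~*~~ gives the pieces ~~* ~~* ~~ ~~* ~~* ~~ ~~* ~~* ~~* ~~* ~~ ~~* ~~* ~~ ~~* ~~*, which concatenate to the answer.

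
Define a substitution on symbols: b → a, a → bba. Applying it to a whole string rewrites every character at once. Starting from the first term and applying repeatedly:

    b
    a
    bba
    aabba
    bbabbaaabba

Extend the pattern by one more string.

aabbaaabbabbabbaaabba

Expanding bbabbaaabba: b→a, b→a, a→bba, b→a, b→a, a→bba, a→bba, a→bba, b→a, b→a, a→bba. Concatenated: a a bba a a bba bba bba a a bba.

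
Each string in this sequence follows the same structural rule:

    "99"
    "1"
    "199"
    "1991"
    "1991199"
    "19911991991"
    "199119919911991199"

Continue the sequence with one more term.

19911991991199119919911991991

From term 3 onward, concatenate the last term with the second-to-last: 1·99 = 199, 199·1 = 1991, …
The next term joins 199119919911991199 and 19911991991.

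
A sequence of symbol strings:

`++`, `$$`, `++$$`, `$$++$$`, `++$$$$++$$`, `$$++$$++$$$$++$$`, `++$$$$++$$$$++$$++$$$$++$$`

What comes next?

This is a Fibonacci-style word recurrence s(k) = s(k−2)·s(k−1): e.g. ++·$$ = ++$$.
Continuing: $$++$$++$$$$++$$ · ++$$$$++$$$$++$$++$$$$++$$ gives term 8.

$$++$$++$$$$++$$++$$$$++$$$$++$$++$$$$++$$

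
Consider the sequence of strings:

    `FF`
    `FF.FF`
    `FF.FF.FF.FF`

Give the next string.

FF.FF.FF.FF.FF.FF.FF.FF

Every step duplicates the string with '.' between the halves.
One more doubling of FF.FF.FF.FF gives the answer.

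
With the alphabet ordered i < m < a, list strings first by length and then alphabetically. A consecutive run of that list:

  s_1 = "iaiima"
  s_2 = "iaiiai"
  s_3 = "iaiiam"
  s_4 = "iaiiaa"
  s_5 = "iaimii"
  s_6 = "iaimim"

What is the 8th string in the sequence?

Continuing the enumeration 2 steps past iaimim: iaimim → iaimia → (answer).

iaimmi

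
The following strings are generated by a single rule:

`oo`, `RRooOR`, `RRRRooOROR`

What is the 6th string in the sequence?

RRRRRRRRRRooOROROROROR

s(k+1) = RR·s(k)·OR, so each term gains RR as a prefix and OR as a suffix.
From RRRRooOROR, 3 further steps: RRRRooOROR → RRRRRRooOROROR → RRRRRRRRooOROROROR → (answer).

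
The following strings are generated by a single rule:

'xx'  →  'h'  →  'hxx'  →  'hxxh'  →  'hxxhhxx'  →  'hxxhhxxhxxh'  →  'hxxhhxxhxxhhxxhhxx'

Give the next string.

hxxhhxxhxxhhxxhhxxhxxhhxxhxxh

Each term (from the third on) is the previous term followed by the one before it: term 3 = h·xx = hxx.
Continuing: hxxhhxxhxxhhxxhhxx · hxxhhxxhxxh gives term 8.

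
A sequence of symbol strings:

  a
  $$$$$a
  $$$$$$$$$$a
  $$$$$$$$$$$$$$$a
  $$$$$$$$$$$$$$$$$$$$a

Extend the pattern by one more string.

Every step adds $$$$$ at the front: s(k+1) = $$$$$·s(k).
Applying this once more to $$$$$$$$$$$$$$$$$$$$a:

$$$$$$$$$$$$$$$$$$$$$$$$$a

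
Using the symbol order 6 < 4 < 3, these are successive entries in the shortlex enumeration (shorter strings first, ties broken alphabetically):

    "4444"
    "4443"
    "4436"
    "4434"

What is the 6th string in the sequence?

Stepping forward 2 times from 4434: 4434 → 4433, then the target.

4366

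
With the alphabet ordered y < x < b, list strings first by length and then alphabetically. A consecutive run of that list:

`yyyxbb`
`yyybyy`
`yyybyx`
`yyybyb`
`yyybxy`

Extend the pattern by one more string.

yyybxx

Find the rightmost character of yyybxy below b, bump it to the next letter, and reset everything to its right to y.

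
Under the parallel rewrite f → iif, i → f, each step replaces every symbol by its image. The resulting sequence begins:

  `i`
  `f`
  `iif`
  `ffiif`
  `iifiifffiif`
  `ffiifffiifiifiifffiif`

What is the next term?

iifiifffiifiifiifffiifffiifffiifiifiifffiif

Applying the rule to each of the 21 symbols of ffiifffiifiifiifffiif gives the pieces iif iif f f iif iif iif f f iif f f iif f f iif iif iif f f iif, which concatenate to the answer.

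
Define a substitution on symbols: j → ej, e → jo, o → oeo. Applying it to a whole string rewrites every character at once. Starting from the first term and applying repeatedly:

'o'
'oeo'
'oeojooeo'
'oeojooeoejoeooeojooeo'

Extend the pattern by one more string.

φ(oeojooeoejoeooeojooeo) expands symbol-by-symbol to oeo jo oeo ej oeo oeo jo oeo jo ej oeo jo oeo oeo jo oeo ej oeo oeo jo oeo; joining the 21 pieces gives the next term.

oeojooeoejoeooeojooeojoejoeojooeooeojooeoejoeooeojooeo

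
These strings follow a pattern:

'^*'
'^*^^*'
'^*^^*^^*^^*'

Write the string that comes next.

^*^^*^^*^^*^^*^^*^^*^^*

s(k+1) = s(k)·^·s(k) — each term doubles the last with '^' between the halves.
One more doubling of ^*^^*^^*^^* gives the answer.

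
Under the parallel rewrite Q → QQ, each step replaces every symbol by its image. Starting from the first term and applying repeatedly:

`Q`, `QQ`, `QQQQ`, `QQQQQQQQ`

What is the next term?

Expanding QQQQQQQQ: Q→QQ, Q→QQ, Q→QQ, Q→QQ, Q→QQ, Q→QQ, Q→QQ, Q→QQ. Concatenated: QQ QQ QQ QQ QQ QQ QQ QQ.

QQQQQQQQQQQQQQQQ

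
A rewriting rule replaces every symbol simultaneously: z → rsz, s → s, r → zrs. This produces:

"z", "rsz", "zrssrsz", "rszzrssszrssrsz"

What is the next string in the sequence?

zrssrszrszzrssssrszzrssszrssrsz

Applying the rule to each of the 15 symbols of rszzrssszrssrsz gives the pieces zrs s rsz rsz zrs s s s rsz zrs s s zrs s rsz, which concatenate to the answer.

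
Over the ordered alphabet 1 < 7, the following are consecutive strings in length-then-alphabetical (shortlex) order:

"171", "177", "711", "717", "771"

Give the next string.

777

Find the rightmost character of 771 below 7, bump it to the next letter, and reset everything to its right to 1.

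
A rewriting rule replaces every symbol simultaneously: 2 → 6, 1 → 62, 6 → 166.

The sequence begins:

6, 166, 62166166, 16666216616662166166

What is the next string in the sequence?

φ(16666216616662166166) expands symbol-by-symbol to 62 166 166 166 166 6 62 166 166 62 166 166 166 6 62 166 166 62 166 166; joining the 20 pieces gives the next term.

621661661661666621661666216616616666216616662166166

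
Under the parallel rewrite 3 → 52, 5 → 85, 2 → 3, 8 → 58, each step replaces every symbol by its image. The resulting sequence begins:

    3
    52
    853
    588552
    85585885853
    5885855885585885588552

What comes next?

Rewriting the 22 symbols of 5885855885585885588552 one by one yields 85 58 58 85 58 85 85 58 58 85 85 58 85 58 58 85 85 58 58 85 85 3; concatenated:

8558588558858558588585588558588585585885853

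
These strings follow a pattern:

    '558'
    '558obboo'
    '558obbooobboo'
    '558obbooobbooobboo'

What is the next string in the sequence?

Each term is the previous one with obboo appended.
So the next term is 558obbooobbooobboo·obboo.

558obbooobbooobbooobboo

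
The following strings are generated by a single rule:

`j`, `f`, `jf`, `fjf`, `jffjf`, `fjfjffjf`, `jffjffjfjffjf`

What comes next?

From term 3 onward, concatenate the second-to-last term with the last: j·f = jf, f·jf = fjf, …
So term 8 is fjfjffjf·jffjffjfjffjf.

fjfjffjfjffjffjfjffjf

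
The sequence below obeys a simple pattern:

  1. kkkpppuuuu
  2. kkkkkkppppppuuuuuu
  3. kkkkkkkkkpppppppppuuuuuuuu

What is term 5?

Term n consists of 3n k's, followed by 3n p's, followed by 2n+2 u's (n = 1, 2, …).
For term 5, n = 5, so the run lengths are 15, 15, 12.

kkkkkkkkkkkkkkkpppppppppppppppuuuuuuuuuuuu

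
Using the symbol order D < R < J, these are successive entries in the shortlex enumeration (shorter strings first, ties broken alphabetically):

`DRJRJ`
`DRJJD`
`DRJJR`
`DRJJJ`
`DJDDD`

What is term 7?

Stepping forward 2 times from DJDDD: DJDDD → DJDDR, then the target.

DJDDJ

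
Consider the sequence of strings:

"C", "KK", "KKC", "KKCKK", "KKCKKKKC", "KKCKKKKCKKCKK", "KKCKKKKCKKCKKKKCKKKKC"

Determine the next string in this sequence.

From term 3 onward, concatenate the last term with the second-to-last: KK·C = KKC, KKC·KK = KKCKK, …
The next term joins KKCKKKKCKKCKKKKCKKKKC and KKCKKKKCKKCKK.

KKCKKKKCKKCKKKKCKKKKCKKCKKKKCKKCKK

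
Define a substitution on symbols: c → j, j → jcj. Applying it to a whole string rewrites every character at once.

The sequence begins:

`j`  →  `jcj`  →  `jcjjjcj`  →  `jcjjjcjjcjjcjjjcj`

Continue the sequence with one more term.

jcjjjcjjcjjcjjjcjjcjjjcjjcjjjcjjcjjcjjjcj

φ(jcjjjcjjcjjcjjjcj) expands symbol-by-symbol to jcj j jcj jcj jcj j jcj jcj j jcj jcj j jcj jcj jcj j jcj; joining the 17 pieces gives the next term.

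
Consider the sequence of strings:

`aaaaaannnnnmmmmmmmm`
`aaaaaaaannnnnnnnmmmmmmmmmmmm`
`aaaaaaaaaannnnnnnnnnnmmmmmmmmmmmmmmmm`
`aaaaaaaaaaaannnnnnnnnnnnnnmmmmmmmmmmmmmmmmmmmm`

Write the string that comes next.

Each string has the form a^{2n+2} n^{3n-1} m^{4n}, where the shown terms are n = 2, 3, 4, 5.
For the next term, n = 6, so the run lengths are 14, 17, 24.

aaaaaaaaaaaaaannnnnnnnnnnnnnnnnmmmmmmmmmmmmmmmmmmmmmmmm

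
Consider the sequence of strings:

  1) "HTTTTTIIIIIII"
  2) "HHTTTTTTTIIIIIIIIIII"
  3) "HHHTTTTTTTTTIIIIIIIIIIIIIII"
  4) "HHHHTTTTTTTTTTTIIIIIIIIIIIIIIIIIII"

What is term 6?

HHHHHHTTTTTTTTTTTTTTTIIIIIIIIIIIIIIIIIIIIIIIIIII

Term n consists of n H's, followed by 2n+3 T's, followed by 4n+3 I's (n = 1, 2, …).
For term 6, n = 6, so the run lengths are 6, 15, 27.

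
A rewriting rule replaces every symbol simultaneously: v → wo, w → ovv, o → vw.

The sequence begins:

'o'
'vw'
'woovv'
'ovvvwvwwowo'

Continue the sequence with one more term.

vwwowowoovvwoovvovvvwovvvw

Rewriting each symbol of ovvvwvwwowo: o→vw, v→wo, v→wo, v→wo, w→ovv, v→wo, w→ovv, w→ovv, o→vw, w→ovv, o→vw, which concatenates to vw wo wo wo ovv wo ovv ovv vw ovv vw.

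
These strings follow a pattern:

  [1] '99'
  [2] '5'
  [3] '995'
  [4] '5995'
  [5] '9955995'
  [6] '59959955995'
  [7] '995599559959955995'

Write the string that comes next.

59959955995995599559959955995

From term 3 onward, concatenate the second-to-last term with the last: 99·5 = 995, 5·995 = 5995, …
So term 8 is 59959955995·995599559959955995.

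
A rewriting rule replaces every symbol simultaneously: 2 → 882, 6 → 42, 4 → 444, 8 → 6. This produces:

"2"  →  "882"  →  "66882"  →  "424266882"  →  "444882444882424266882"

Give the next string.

φ(444882444882424266882) expands symbol-by-symbol to 444 444 444 6 6 882 444 444 444 6 6 882 444 882 444 882 42 42 6 6 882; joining the 21 pieces gives the next term.

4444444446688244444444466882444882444882424266882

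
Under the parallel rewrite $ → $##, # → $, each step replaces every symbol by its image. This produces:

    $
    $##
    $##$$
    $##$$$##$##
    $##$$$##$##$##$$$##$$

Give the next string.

$##$$$##$##$##$$$##$$$##$$$##$##$##$$$##$##

Applying the rule to each of the 21 symbols of $##$$$##$##$##$$$##$$ gives the pieces $## $ $ $## $## $## $ $ $## $ $ $## $ $ $## $## $## $ $ $## $##, which concatenate to the answer.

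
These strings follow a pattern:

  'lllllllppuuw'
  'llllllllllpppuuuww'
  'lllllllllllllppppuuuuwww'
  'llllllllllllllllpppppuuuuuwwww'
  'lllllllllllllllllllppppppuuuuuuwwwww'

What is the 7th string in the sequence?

lllllllllllllllllllllllllppppppppuuuuuuuuwwwwwww

Term n consists of 3n+1 l's, followed by n p's, followed by n u's, followed by n-1 w's, where the shown terms are n = 2, 3, 4, 5, 6.
At n = 8 the blocks have lengths 25, 8, 8, 7.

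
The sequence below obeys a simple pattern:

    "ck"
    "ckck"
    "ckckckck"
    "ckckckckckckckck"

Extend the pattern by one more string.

ckckckckckckckckckckckckckckckck

Each string is two copies of the previous one concatenated.
One more doubling of ckckckckckckckck gives the answer.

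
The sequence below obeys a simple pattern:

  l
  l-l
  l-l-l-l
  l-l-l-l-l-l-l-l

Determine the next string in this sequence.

l-l-l-l-l-l-l-l-l-l-l-l-l-l-l-l

Each string is two copies of the previous one joined by '-'.
So the next term is two copies of l-l-l-l-l-l-l-l with '-' between the halves.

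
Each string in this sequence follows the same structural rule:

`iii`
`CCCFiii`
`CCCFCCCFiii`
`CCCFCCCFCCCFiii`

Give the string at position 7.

CCCFCCCFCCCFCCCFCCCFCCCFiii

Every step adds CCCF at the front: s(k+1) = CCCF·s(k).
From CCCFCCCFCCCFiii, 3 further steps: CCCFCCCFCCCFiii → CCCFCCCFCCCFCCCFiii → CCCFCCCFCCCFCCCFCCCFiii → (answer).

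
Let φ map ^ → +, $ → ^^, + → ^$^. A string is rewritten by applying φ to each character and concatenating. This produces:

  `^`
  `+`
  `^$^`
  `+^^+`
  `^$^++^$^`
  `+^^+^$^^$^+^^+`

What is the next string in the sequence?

Replace each of the 14 characters of +^^+^$^^$^+^^+ in place — ^$^ + + ^$^ + ^^ + + ^^ + ^$^ + + ^$^ — and concatenate.

^$^++^$^+^^++^^+^$^++^$^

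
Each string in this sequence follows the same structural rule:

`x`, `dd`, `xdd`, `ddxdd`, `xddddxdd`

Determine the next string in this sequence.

ddxddxddddxdd

This is a Fibonacci-style word recurrence s(k) = s(k−2)·s(k−1): e.g. x·dd = xdd.
So term 6 is ddxdd·xddddxdd.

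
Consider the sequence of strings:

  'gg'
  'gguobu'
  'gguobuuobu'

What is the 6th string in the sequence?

Every step adds uobu to the end: s(k+1) = s(k)·uobu.
From gguobuuobu, 3 further steps: gguobuuobu → gguobuuobuuobu → gguobuuobuuobuuobu → (answer).

gguobuuobuuobuuobuuobu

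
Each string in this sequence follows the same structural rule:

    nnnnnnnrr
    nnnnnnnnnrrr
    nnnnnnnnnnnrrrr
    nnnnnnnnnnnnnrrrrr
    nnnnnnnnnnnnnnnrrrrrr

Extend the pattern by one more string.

Each string has the form n^{2n+1} r^{n-1}, where the shown terms are n = 3, 4, 5, 6, 7.
Setting n = 8 gives 17, 7 characters in each block.

nnnnnnnnnnnnnnnnnrrrrrrr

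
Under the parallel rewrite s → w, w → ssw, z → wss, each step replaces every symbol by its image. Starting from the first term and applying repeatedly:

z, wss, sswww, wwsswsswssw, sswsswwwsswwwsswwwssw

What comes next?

wwsswwwsswsswsswwwsswsswsswwwsswsswsswwwssw

Applying the rule to each of the 21 symbols of sswsswwwsswwwsswwwssw gives the pieces w w ssw w w ssw ssw ssw w w ssw ssw ssw w w ssw ssw ssw w w ssw, which concatenate to the answer.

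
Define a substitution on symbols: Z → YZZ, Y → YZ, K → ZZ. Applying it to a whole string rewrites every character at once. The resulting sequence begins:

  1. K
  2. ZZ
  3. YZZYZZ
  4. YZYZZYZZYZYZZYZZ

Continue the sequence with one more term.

YZYZZYZYZZYZZYZYZZYZZYZYZZYZYZZYZZYZYZZYZZ

Replace each of the 16 characters of YZYZZYZZYZYZZYZZ in place — YZ YZZ YZ YZZ YZZ YZ YZZ YZZ YZ YZZ YZ YZZ YZZ YZ YZZ YZZ — and concatenate.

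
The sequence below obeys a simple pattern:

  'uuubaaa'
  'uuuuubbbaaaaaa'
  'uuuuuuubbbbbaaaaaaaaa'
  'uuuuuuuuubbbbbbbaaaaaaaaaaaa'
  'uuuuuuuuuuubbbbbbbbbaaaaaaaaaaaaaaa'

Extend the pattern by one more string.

uuuuuuuuuuuuubbbbbbbbbbbaaaaaaaaaaaaaaaaaa

Reading off run lengths: u runs 3, 5, 7, 9, 11; b runs 1, 3, 5, 7, 9; a runs 3, 6, 9, 12, 15 — each is linear in n (n = 1, 2, …).
At n = 6 the blocks have lengths 13, 11, 18.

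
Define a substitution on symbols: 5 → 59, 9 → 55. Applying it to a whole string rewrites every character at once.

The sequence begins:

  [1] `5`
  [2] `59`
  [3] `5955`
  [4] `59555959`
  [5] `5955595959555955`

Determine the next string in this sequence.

Applying the rule to each of the 16 symbols of 5955595959555955 gives the pieces 59 55 59 59 59 55 59 55 59 55 59 59 59 55 59 59, which concatenate to the answer.

59555959595559555955595959555959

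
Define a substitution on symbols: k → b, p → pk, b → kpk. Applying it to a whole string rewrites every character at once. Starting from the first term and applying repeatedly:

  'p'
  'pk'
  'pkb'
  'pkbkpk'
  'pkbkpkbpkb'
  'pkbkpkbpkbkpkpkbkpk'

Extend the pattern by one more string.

pkbkpkbpkbkpkpkbkpkbpkbpkbkpkbpkb

Replace each of the 19 characters of pkbkpkbpkbkpkpkbkpk in place — pk b kpk b pk b kpk pk b kpk b pk b pk b kpk b pk b — and concatenate.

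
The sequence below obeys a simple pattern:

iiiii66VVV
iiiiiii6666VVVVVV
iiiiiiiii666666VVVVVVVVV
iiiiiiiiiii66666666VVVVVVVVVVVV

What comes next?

The n-th term is 2n+3 i's then 2n 6's then 3n V's (n = 1, 2, …).
For the next term, n = 5, so the run lengths are 13, 10, 15.

iiiiiiiiiiiii6666666666VVVVVVVVVVVVVVV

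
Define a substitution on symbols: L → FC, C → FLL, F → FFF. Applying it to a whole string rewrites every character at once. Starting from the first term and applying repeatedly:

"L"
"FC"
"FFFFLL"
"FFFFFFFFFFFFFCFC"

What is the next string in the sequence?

φ(FFFFFFFFFFFFFCFC) expands symbol-by-symbol to FFF FFF FFF FFF FFF FFF FFF FFF FFF FFF FFF FFF FFF FLL FFF FLL; joining the 16 pieces gives the next term.

FFFFFFFFFFFFFFFFFFFFFFFFFFFFFFFFFFFFFFFFLLFFFFLL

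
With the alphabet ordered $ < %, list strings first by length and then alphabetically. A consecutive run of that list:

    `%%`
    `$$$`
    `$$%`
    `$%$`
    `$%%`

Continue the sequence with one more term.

%$$

Find the rightmost character of $%% below %, bump it to the next letter, and reset everything to its right to $.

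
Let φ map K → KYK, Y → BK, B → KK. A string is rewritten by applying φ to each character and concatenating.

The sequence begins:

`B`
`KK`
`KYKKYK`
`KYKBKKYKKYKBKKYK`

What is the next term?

KYKBKKYKKKKYKKYKBKKYKKYKBKKYKKKKYKKYKBKKYK

Replace each of the 16 characters of KYKBKKYKKYKBKKYK in place — KYK BK KYK KK KYK KYK BK KYK KYK BK KYK KK KYK KYK BK KYK — and concatenate.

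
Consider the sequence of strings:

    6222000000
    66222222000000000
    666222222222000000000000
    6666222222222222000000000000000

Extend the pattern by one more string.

Reading off run lengths: 6 runs 1, 2, 3, 4; 2 runs 3, 6, 9, 12; 0 runs 6, 9, 12, 15 — each is linear in n (n = 1, 2, …).
For the next term, n = 5, so the run lengths are 5, 15, 18.

66666222222222222222000000000000000000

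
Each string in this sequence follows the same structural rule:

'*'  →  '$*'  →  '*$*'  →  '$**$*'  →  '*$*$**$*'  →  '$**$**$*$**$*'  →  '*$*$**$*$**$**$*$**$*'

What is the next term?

This is a Fibonacci-style word recurrence s(k) = s(k−2)·s(k−1): e.g. *·$* = *$*.
The next term joins $**$**$*$**$* and *$*$**$*$**$**$*$**$*.

$**$**$*$**$**$*$**$*$**$**$*$**$*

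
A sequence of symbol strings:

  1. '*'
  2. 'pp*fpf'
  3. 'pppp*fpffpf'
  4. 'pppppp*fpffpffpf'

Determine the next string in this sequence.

Each term wraps the previous one in pp on the left and fpf on the right.
Applying this once more to pppppp*fpffpffpf:

pppppppp*fpffpffpffpf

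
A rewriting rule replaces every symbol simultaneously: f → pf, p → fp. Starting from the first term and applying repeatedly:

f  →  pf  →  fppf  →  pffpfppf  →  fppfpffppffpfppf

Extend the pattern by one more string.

Replace each of the 16 characters of fppfpffppffpfppf in place — pf fp fp pf fp pf pf fp fp pf pf fp pf fp fp pf — and concatenate.

pffpfppffppfpffpfppfpffppffpfppf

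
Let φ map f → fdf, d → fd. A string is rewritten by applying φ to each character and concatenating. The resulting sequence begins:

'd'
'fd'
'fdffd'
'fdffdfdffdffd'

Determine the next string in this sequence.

fdffdfdffdffdfdffdfdffdffdfdffdffd

Applying the rule to each of the 13 symbols of fdffdfdffdffd gives the pieces fdf fd fdf fdf fd fdf fd fdf fdf fd fdf fdf fd, which concatenate to the answer.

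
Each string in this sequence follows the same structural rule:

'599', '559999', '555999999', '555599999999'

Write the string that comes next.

The n-th term is n 5's then 2n 9's (n = 1, 2, …).
Setting n = 5 gives 5, 10 characters in each block.

555559999999999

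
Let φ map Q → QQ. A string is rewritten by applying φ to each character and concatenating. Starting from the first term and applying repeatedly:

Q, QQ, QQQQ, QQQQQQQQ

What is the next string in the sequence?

QQQQQQQQQQQQQQQQ

Expanding QQQQQQQQ: Q→QQ, Q→QQ, Q→QQ, Q→QQ, Q→QQ, Q→QQ, Q→QQ, Q→QQ. Concatenated: QQ QQ QQ QQ QQ QQ QQ QQ.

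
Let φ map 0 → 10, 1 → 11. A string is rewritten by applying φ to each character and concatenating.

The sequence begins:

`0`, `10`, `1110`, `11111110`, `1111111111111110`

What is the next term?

11111111111111111111111111111110

φ(1111111111111110) expands symbol-by-symbol to 11 11 11 11 11 11 11 11 11 11 11 11 11 11 11 10; joining the 16 pieces gives the next term.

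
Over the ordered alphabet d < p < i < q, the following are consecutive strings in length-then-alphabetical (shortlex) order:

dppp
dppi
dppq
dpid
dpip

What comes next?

Treat dpip as a base-4 numeral over the given alphabet and add one, carrying through any trailing q's.

dpii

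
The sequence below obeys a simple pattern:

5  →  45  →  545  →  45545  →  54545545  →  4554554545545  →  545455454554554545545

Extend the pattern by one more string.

4554554545545545455454554554545545

This is a Fibonacci-style word recurrence s(k) = s(k−2)·s(k−1): e.g. 5·45 = 545.
The next term joins 4554554545545 and 545455454554554545545.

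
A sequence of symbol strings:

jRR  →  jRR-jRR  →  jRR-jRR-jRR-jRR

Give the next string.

Every step duplicates the string with '-' between the halves.
Doubling jRR-jRR-jRR-jRR with '-' between the halves:

jRR-jRR-jRR-jRR-jRR-jRR-jRR-jRR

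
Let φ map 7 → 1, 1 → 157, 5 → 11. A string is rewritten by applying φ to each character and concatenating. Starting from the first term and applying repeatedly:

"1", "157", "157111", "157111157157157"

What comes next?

Replace each of the 15 characters of 157111157157157 in place — 157 11 1 157 157 157 157 11 1 157 11 1 157 11 1 — and concatenate.

157111157157157157111157111157111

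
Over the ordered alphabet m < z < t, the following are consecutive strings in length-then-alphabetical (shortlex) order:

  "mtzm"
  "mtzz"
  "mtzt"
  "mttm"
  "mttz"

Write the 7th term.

zmmm

Advancing 2 positions from mttz through mttz → mttt reaches term 7.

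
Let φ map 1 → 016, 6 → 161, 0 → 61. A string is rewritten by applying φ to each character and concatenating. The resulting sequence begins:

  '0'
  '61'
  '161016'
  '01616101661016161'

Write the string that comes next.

Replace each of the 17 characters of 01616101661016161 in place — 61 016 161 016 161 016 61 016 161 161 016 61 016 161 016 161 016 — and concatenate.

610161610161610166101616116101661016161016161016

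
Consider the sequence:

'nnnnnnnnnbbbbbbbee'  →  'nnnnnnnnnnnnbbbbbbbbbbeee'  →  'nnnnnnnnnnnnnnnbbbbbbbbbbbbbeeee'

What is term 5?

Reading off run lengths: n runs 9, 12, 15; b runs 7, 10, 13; e runs 2, 3, 4 — each is linear in n, where the shown terms are n = 2, 3, 4.
At n = 6 the blocks have lengths 21, 19, 6.

nnnnnnnnnnnnnnnnnnnnnbbbbbbbbbbbbbbbbbbbeeeeee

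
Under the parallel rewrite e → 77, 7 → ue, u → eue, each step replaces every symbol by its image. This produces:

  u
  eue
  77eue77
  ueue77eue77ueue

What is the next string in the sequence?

eue77eue77ueue77eue77ueueeue77eue77

Replace each of the 15 characters of ueue77eue77ueue in place — eue 77 eue 77 ue ue 77 eue 77 ue ue eue 77 eue 77 — and concatenate.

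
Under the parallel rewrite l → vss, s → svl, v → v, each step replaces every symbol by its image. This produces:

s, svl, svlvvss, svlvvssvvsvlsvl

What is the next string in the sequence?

Rewriting the 15 symbols of svlvvssvvsvlsvl one by one yields svl v vss v v svl svl v v svl v vss svl v vss; concatenated:

svlvvssvvsvlsvlvvsvlvvsssvlvvss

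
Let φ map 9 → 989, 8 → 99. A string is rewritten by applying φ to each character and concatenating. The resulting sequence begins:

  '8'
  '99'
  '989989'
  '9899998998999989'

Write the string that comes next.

98999989989989989999899899998998998998999989

φ(9899998998999989) expands symbol-by-symbol to 989 99 989 989 989 989 99 989 989 99 989 989 989 989 99 989; joining the 16 pieces gives the next term.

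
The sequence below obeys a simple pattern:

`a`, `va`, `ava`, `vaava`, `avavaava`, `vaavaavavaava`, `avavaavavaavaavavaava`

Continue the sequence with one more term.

vaavaavavaavaavavaavavaavaavavaava

This is a Fibonacci-style word recurrence s(k) = s(k−2)·s(k−1): e.g. a·va = ava.
The next term joins vaavaavavaava and avavaavavaavaavavaava.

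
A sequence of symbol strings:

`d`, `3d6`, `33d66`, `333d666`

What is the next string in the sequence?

3333d6666

Each term wraps the previous one in 3 on the left and 6 on the right.
One more step from 333d666 gives the answer.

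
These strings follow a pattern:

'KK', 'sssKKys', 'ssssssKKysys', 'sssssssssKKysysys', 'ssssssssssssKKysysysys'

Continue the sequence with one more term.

sssssssssssssssKKysysysysys

Every step adds sss to the front and ys to the end of the previous string.
One more step from ssssssssssssKKysysysys gives the answer.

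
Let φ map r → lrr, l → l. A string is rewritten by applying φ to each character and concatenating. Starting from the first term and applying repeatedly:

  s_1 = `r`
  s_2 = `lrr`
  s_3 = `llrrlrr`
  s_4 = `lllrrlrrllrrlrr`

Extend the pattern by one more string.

Replace each of the 15 characters of lllrrlrrllrrlrr in place — l l l lrr lrr l lrr lrr l l lrr lrr l lrr lrr — and concatenate.

llllrrlrrllrrlrrlllrrlrrllrrlrr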